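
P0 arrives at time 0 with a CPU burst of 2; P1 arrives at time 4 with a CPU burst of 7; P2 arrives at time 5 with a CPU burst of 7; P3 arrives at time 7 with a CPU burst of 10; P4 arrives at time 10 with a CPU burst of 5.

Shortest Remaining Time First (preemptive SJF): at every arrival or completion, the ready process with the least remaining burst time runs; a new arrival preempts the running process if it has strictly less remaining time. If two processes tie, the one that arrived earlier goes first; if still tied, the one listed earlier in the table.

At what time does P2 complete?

Schedule: | P0 0-2 | idle 2-4 | P1 4-11 | P4 11-16 | P2 16-23 | P3 23-33 |
Completion: P0=2  P1=11  P2=23  P3=33  P4=16
Turnaround (C−A): P0=2  P1=7  P2=18  P3=26  P4=6

23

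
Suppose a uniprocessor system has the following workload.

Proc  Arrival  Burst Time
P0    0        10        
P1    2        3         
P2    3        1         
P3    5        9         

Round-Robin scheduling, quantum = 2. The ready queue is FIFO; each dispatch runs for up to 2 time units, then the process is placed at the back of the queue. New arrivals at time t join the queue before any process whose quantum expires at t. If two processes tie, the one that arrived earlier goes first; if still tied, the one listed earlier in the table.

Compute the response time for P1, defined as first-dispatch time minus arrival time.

0

Gantt: | P0 0-2 | P1 2-4 | P0 4-6 | P2 6-7 | P1 7-8 | P3 8-10 | P0 10-12 | P3 12-14 | P0 14-16 | P3 16-18 | P0 18-20 | P3 20-23 |
Completion: P0=20  P1=8  P2=7  P3=23
Turnaround (C−A): P0=20  P1=6  P2=4  P3=18
Response(P1) = first start − arrival = 2 − 2 = 0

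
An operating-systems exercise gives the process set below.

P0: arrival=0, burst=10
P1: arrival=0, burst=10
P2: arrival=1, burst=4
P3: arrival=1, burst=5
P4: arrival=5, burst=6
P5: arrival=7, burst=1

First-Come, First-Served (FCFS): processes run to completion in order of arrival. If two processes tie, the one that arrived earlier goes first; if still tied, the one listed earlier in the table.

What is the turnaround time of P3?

28

Schedule: | P0 0-10 | P1 10-20 | P2 20-24 | P3 24-29 | P4 29-35 | P5 35-36 |
Completion: P0=10  P1=20  P2=24  P3=29  P4=35  P5=36
Turnaround (C−A): P0=10  P1=20  P2=23  P3=28  P4=30  P5=29
Turnaround(P3) = completion − arrival = 29 − 1 = 28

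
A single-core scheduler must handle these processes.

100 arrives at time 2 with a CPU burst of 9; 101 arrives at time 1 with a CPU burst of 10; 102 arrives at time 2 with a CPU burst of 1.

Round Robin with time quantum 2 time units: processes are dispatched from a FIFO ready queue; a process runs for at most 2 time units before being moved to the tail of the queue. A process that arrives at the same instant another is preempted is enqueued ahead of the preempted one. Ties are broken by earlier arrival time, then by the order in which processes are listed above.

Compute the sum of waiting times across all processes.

Timeline: | idle 0-1 | 101 1-3 | 100 3-5 | 102 5-6 | 101 6-8 | 100 8-10 | 101 10-12 | 100 12-14 | 101 14-16 | 100 16-18 | 101 18-20 | 100 20-21 |
Completion: 100=21  101=20  102=6
Waiting = turnaround − burst: 100=10, 101=9, 102=3
Total waiting = 10 + 9 + 3 = 22

22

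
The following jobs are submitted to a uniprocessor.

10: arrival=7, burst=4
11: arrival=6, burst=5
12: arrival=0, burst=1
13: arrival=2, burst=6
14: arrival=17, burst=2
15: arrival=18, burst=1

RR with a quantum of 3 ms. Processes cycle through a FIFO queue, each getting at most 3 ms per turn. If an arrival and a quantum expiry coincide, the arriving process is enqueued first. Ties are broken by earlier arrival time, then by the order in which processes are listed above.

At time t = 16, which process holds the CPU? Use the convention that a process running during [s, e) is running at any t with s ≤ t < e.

10

Gantt: | 12 0-1 | idle 1-2 | 13 2-8 | 11 8-11 | 10 11-14 | 11 14-16 | 10 16-17 | 14 17-19 | 15 19-20 |
Completion: 10=17  11=16  12=1  13=8  14=19  15=20
Turnaround (C−A): 10=10  11=10  12=1  13=6  14=2  15=2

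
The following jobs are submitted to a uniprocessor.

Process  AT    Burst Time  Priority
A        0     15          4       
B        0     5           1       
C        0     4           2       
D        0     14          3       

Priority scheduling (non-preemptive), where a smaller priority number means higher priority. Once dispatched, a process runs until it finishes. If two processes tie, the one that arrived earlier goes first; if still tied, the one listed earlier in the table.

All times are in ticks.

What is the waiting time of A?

23

Gantt: | B 0-5 | C 5-9 | D 9-23 | A 23-38 |
Completion: A=38  B=5  C=9  D=23
Turnaround (C−A): A=38  B=5  C=9  D=23
Waiting(A) = turnaround − burst = 38 − 15 = 23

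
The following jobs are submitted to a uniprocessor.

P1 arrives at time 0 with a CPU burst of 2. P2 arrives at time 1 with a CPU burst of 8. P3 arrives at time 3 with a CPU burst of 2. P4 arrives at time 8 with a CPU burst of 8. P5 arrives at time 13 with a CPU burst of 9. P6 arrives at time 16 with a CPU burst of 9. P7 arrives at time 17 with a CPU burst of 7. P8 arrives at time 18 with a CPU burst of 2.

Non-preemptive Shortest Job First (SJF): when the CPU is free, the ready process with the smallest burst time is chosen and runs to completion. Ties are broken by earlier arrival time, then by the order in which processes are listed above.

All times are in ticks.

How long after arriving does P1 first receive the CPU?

0

Timeline: | P1 0-2 | P2 2-10 | P3 10-12 | P4 12-20 | P8 20-22 | P7 22-29 | P5 29-38 | P6 38-47 |
Completion: P1=2  P2=10  P3=12  P4=20  P5=38  P6=47  P7=29  P8=22
Response(P1) = first start − arrival = 0 − 0 = 0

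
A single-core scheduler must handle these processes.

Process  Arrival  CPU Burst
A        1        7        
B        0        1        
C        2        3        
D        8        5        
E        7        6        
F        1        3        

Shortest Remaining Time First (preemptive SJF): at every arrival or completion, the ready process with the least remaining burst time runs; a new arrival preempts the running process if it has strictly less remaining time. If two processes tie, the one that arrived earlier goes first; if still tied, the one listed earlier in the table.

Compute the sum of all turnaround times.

49

Schedule: | B 0-1 | F 1-4 | C 4-7 | E 7-13 | D 13-18 | A 18-25 |
Completion: A=25  B=1  C=7  D=18  E=13  F=4
Turnaround (C−A): A=24  B=1  C=5  D=10  E=6  F=3
Turnaround = completion − arrival: A=24, B=1, C=5, D=10, E=6, F=3
Total turnaround = 24 + 1 + 5 + 10 + 6 + 3 = 49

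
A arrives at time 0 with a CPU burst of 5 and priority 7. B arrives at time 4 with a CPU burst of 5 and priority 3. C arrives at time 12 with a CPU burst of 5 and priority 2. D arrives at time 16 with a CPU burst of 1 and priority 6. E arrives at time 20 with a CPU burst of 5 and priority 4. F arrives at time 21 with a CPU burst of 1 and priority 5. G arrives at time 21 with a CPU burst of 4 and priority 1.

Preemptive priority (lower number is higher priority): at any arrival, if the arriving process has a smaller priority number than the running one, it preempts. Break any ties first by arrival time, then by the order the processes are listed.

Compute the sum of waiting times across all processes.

Schedule: | A 0-4 | B 4-9 | A 9-10 | idle 10-12 | C 12-17 | D 17-18 | idle 18-20 | E 20-21 | G 21-25 | E 25-29 | F 29-30 |
Completion: A=10  B=9  C=17  D=18  E=29  F=30  G=25
Turnaround (C−A): A=10  B=5  C=5  D=2  E=9  F=9  G=4
Waiting = turnaround − burst: A=5, B=0, C=0, D=1, E=4, F=8, G=0
Total waiting = 5 + 0 + 0 + 1 + 4 + 8 + 0 = 18

18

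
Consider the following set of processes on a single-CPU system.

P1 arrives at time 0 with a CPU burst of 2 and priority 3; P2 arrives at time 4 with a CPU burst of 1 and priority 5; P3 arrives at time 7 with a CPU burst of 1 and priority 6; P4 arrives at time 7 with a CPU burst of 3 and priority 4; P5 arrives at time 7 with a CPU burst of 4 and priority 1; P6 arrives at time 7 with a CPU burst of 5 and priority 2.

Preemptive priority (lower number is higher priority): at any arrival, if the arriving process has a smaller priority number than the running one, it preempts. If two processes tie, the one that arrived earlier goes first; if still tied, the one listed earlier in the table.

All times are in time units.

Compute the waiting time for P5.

0

Gantt: | P1 0-2 | idle 2-4 | P2 4-5 | idle 5-7 | P5 7-11 | P6 11-16 | P4 16-19 | P3 19-20 |
Completion: P1=2  P2=5  P3=20  P4=19  P5=11  P6=16
Turnaround (C−A): P1=2  P2=1  P3=13  P4=12  P5=4  P6=9
Waiting(P5) = turnaround − burst = 4 − 4 = 0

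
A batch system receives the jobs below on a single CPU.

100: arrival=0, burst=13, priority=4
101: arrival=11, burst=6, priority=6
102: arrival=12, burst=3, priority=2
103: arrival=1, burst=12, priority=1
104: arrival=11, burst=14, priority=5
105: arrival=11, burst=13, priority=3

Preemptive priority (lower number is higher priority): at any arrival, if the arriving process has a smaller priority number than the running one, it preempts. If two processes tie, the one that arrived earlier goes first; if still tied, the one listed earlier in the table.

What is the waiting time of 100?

Gantt: | 100 0-1 | 103 1-13 | 102 13-16 | 105 16-29 | 100 29-41 | 104 41-55 | 101 55-61 |
Completion: 100=41  101=61  102=16  103=13  104=55  105=29
Waiting(100) = turnaround − burst = 41 − 13 = 28

28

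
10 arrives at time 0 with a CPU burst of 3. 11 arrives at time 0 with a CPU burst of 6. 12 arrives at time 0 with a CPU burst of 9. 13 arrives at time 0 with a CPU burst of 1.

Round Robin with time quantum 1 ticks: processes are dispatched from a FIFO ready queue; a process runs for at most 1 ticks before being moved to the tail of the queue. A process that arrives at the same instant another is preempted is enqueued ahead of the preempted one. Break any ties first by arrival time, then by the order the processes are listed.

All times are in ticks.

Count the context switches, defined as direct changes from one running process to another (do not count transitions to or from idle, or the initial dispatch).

Timeline: | 10 0-1 | 11 1-2 | 12 2-3 | 13 3-4 | 10 4-5 | 11 5-6 | 12 6-7 | 10 7-8 | 11 8-9 | 12 9-10 | 11 10-11 | 12 11-12 | 11 12-13 | 12 13-14 | 11 14-15 | 12 15-19 |
Completion: 10=8  11=15  12=19  13=4

15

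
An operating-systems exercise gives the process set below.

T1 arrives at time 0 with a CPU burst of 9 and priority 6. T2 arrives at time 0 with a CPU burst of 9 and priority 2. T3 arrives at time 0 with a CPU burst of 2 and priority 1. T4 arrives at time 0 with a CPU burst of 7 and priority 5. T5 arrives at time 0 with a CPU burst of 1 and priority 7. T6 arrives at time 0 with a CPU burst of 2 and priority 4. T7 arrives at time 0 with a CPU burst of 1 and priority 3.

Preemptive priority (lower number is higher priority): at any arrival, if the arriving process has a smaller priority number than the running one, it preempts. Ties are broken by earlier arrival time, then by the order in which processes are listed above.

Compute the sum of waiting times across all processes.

90

Gantt: | T3 0-2 | T2 2-11 | T7 11-12 | T6 12-14 | T4 14-21 | T1 21-30 | T5 30-31 |
Completion: T1=30  T2=11  T3=2  T4=21  T5=31  T6=14  T7=12
Waiting = turnaround − burst: T1=21, T2=2, T3=0, T4=14, T5=30, T6=12, T7=11
Total waiting = 21 + 2 + 0 + 14 + 30 + 12 + 11 = 90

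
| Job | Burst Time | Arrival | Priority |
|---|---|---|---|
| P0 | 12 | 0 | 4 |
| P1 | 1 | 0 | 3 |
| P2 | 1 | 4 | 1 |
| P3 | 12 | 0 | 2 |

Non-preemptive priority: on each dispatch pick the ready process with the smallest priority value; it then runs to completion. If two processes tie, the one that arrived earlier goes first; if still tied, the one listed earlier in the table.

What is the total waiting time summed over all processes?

Schedule: | P3 0-12 | P2 12-13 | P1 13-14 | P0 14-26 |
Completion: P0=26  P1=14  P2=13  P3=12
Turnaround (C−A): P0=26  P1=14  P2=9  P3=12
Waiting = turnaround − burst: P0=14, P1=13, P2=8, P3=0
Total waiting = 14 + 13 + 8 + 0 = 35

35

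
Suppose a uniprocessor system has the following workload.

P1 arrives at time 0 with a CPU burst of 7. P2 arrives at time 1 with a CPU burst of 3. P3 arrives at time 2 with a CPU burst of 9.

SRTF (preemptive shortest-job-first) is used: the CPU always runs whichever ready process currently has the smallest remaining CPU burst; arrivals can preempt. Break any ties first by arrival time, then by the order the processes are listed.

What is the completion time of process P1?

Schedule: | P1 0-1 | P2 1-4 | P1 4-10 | P3 10-19 |
Completion: P1=10  P2=4  P3=19
Turnaround (C−A): P1=10  P2=3  P3=17

10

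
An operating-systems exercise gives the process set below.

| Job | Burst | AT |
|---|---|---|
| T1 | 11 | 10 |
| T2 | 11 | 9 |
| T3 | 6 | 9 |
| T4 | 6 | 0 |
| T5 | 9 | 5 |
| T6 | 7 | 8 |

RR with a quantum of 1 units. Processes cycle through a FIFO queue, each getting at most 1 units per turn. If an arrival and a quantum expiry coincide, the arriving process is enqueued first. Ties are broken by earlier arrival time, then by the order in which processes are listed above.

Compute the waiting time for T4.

1

Timeline: | T4 0-5 | T5 5-6 | T4 6-7 | T5 7-8 | T6 8-9 | T5 9-10 | T2 10-11 | T3 11-12 | T6 12-13 | T1 13-14 | T5 14-15 | T2 15-16 | T3 16-17 | T6 17-18 | T1 18-19 | T5 19-20 | T2 20-21 | T3 21-22 | T6 22-23 | T1 23-24 | T5 24-25 | T2 25-26 | T3 26-27 | T6 27-28 | T1 28-29 | T5 29-30 | T2 30-31 | T3 31-32 | T6 32-33 | T1 33-34 | T5 34-35 | T2 35-36 | T3 36-37 | T6 37-38 | T1 38-39 | T5 39-40 | T2 40-41 | T1 41-42 | T2 42-43 | T1 43-44 | T2 44-45 | T1 45-46 | T2 46-47 | T1 47-48 | T2 48-49 | T1 49-50 |
Completion: T1=50  T2=49  T3=37  T4=7  T5=40  T6=38
Turnaround (C−A): T1=40  T2=40  T3=28  T4=7  T5=35  T6=30
Waiting(T4) = turnaround − burst = 7 − 6 = 1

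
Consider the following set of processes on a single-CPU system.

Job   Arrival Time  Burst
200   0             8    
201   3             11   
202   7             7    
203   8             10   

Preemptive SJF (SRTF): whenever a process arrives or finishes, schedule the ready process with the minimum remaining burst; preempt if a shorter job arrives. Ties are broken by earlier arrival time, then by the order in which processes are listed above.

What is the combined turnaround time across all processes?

Schedule: | 200 0-8 | 202 8-15 | 203 15-25 | 201 25-36 |
Completion: 200=8  201=36  202=15  203=25
Turnaround = completion − arrival: 200=8, 201=33, 202=8, 203=17
Total turnaround = 8 + 33 + 8 + 17 = 66

66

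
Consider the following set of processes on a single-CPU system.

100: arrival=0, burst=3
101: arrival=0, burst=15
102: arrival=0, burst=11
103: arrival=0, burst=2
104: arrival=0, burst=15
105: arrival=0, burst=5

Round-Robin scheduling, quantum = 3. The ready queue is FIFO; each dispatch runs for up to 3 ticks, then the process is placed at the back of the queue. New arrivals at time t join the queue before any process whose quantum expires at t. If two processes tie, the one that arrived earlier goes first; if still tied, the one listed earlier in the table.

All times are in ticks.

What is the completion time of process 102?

42

Gantt: | 100 0-3 | 101 3-6 | 102 6-9 | 103 9-11 | 104 11-14 | 105 14-17 | 101 17-20 | 102 20-23 | 104 23-26 | 105 26-28 | 101 28-31 | 102 31-34 | 104 34-37 | 101 37-40 | 102 40-42 | 104 42-45 | 101 45-48 | 104 48-51 |
Completion: 100=3  101=48  102=42  103=11  104=51  105=28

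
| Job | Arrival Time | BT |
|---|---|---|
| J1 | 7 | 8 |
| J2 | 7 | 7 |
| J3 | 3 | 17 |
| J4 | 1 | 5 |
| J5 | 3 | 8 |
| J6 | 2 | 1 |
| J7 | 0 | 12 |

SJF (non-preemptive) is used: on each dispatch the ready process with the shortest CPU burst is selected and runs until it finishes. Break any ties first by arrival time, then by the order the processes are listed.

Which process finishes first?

J7

Timeline: | J7 0-12 | J6 12-13 | J4 13-18 | J2 18-25 | J5 25-33 | J1 33-41 | J3 41-58 |
Completion: J1=41  J2=25  J3=58  J4=18  J5=33  J6=13  J7=12
Turnaround (C−A): J1=34  J2=18  J3=55  J4=17  J5=30  J6=11  J7=12
Finish order: J7 → J6 → J4 → J2 → J5 → J1 → J3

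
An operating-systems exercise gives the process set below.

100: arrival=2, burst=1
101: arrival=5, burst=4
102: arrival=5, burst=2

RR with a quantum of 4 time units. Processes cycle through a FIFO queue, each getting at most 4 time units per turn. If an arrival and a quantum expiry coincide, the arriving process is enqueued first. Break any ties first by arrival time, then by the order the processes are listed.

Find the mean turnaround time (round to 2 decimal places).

3.67

Gantt: | idle 0-2 | 100 2-3 | idle 3-5 | 101 5-9 | 102 9-11 |
Completion: 100=3  101=9  102=11
Turnaround times: 100=1, 101=4, 102=6
Average turnaround = (1+4+6) / 3 = 11/3 = 3.67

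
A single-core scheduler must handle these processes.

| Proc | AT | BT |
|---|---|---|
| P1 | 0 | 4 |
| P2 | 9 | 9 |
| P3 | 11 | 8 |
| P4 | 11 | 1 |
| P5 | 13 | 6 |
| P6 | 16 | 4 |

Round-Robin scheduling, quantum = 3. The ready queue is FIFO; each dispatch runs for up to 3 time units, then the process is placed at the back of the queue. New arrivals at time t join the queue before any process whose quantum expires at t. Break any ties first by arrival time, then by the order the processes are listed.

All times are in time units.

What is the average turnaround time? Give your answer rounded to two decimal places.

Gantt: | P1 0-4 | idle 4-9 | P2 9-12 | P3 12-15 | P4 15-16 | P2 16-19 | P5 19-22 | P3 22-25 | P6 25-28 | P2 28-31 | P5 31-34 | P3 34-36 | P6 36-37 |
Completion: P1=4  P2=31  P3=36  P4=16  P5=34  P6=37
Turnaround (C−A): P1=4  P2=22  P3=25  P4=5  P5=21  P6=21
Turnaround times: P1=4, P2=22, P3=25, P4=5, P5=21, P6=21
Average turnaround = (4+22+25+5+21+21) / 6 = 98/6 = 16.33

16.33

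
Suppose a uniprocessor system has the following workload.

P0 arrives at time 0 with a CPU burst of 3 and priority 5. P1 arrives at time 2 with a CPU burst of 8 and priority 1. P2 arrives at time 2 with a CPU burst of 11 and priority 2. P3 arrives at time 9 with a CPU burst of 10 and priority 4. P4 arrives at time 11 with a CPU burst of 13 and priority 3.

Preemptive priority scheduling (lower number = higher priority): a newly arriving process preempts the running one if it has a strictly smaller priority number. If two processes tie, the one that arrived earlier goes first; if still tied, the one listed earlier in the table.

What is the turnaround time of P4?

Gantt: | P0 0-2 | P1 2-10 | P2 10-21 | P4 21-34 | P3 34-44 | P0 44-45 |
Completion: P0=45  P1=10  P2=21  P3=44  P4=34
Turnaround(P4) = completion − arrival = 34 − 11 = 23

23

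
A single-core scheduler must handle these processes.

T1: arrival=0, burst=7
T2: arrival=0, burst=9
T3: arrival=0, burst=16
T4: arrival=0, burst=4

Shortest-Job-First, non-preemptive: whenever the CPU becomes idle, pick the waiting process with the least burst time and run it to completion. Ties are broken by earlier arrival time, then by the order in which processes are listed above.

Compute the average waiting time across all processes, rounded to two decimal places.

8.75

Schedule: | T4 0-4 | T1 4-11 | T2 11-20 | T3 20-36 |
Completion: T1=11  T2=20  T3=36  T4=4
Waiting times: T1=4, T2=11, T3=20, T4=0
Average waiting = (4+11+20+0) / 4 = 35/4 = 8.75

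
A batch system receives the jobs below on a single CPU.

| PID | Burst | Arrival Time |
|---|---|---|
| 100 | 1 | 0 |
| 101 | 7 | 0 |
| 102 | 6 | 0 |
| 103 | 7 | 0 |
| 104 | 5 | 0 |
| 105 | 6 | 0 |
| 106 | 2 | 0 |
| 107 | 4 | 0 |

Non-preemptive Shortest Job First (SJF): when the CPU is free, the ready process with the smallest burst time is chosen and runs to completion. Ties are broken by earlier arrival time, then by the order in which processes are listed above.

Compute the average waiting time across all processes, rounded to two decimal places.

12.00

Schedule: | 100 0-1 | 106 1-3 | 107 3-7 | 104 7-12 | 102 12-18 | 105 18-24 | 101 24-31 | 103 31-38 |
Completion: 100=1  101=31  102=18  103=38  104=12  105=24  106=3  107=7
Turnaround (C−A): 100=1  101=31  102=18  103=38  104=12  105=24  106=3  107=7
Waiting times: 100=0, 101=24, 102=12, 103=31, 104=7, 105=18, 106=1, 107=3
Average waiting = (0+24+12+31+7+18+1+3) / 8 = 96/8 = 12.00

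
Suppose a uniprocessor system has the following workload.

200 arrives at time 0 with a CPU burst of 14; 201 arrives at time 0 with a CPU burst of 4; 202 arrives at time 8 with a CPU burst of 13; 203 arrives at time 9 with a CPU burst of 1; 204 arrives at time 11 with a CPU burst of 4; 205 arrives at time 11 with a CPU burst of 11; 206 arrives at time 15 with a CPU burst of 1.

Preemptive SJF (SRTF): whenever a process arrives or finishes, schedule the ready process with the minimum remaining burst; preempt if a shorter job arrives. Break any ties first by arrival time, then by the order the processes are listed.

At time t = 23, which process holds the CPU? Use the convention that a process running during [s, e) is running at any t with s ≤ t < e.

Timeline: | 201 0-4 | 200 4-9 | 203 9-10 | 200 10-11 | 204 11-15 | 206 15-16 | 200 16-24 | 205 24-35 | 202 35-48 |
Completion: 200=24  201=4  202=48  203=10  204=15  205=35  206=16
Turnaround (C−A): 200=24  201=4  202=40  203=1  204=4  205=24  206=1

200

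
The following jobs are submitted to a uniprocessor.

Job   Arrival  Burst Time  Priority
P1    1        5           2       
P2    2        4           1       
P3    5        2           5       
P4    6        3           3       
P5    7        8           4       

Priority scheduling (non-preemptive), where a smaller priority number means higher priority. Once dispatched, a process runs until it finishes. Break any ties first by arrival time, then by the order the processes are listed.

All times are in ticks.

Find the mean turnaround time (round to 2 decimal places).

10.40

Gantt: | idle 0-1 | P1 1-6 | P2 6-10 | P4 10-13 | P5 13-21 | P3 21-23 |
Completion: P1=6  P2=10  P3=23  P4=13  P5=21
Turnaround times: P1=5, P2=8, P3=18, P4=7, P5=14
Average turnaround = (5+8+18+7+14) / 5 = 52/5 = 10.40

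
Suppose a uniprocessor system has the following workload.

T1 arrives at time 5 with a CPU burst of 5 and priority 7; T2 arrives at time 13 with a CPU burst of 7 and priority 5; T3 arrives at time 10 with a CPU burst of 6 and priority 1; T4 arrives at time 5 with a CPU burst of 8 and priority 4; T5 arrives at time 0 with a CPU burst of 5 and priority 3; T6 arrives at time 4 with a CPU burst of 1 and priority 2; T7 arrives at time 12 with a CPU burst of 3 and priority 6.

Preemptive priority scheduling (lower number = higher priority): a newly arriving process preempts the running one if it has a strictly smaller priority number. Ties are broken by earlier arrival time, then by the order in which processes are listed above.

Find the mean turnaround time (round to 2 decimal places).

12.86

Gantt: | T5 0-4 | T6 4-5 | T5 5-6 | T4 6-10 | T3 10-16 | T4 16-20 | T2 20-27 | T7 27-30 | T1 30-35 |
Completion: T1=35  T2=27  T3=16  T4=20  T5=6  T6=5  T7=30
Turnaround (C−A): T1=30  T2=14  T3=6  T4=15  T5=6  T6=1  T7=18
Turnaround times: T1=30, T2=14, T3=6, T4=15, T5=6, T6=1, T7=18
Average turnaround = (30+14+6+15+6+1+18) / 7 = 90/7 = 12.86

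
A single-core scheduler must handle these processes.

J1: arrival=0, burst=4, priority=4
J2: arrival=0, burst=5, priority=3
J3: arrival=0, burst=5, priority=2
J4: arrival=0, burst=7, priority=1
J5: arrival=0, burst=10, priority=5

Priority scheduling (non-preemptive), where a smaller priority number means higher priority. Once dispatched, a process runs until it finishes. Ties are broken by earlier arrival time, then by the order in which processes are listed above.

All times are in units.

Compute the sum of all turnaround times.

Schedule: | J4 0-7 | J3 7-12 | J2 12-17 | J1 17-21 | J5 21-31 |
Completion: J1=21  J2=17  J3=12  J4=7  J5=31
Turnaround (C−A): J1=21  J2=17  J3=12  J4=7  J5=31
Turnaround = completion − arrival: J1=21, J2=17, J3=12, J4=7, J5=31
Total turnaround = 21 + 17 + 12 + 7 + 31 = 88

88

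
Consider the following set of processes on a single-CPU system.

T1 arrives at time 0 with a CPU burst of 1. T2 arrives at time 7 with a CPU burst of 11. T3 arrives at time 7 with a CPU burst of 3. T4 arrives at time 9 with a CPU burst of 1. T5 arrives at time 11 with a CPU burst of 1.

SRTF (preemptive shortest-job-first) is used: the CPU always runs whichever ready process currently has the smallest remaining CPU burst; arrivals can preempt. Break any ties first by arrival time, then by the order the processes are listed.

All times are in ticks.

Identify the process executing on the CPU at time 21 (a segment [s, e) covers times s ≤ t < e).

T2

Timeline: | T1 0-1 | idle 1-7 | T3 7-10 | T4 10-11 | T5 11-12 | T2 12-23 |
Completion: T1=1  T2=23  T3=10  T4=11  T5=12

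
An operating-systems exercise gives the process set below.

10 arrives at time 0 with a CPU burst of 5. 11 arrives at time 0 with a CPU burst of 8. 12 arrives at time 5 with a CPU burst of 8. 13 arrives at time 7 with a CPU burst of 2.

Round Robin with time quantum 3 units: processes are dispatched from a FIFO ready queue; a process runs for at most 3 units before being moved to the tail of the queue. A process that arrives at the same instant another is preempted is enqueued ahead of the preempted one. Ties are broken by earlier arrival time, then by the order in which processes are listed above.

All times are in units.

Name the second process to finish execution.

Gantt: | 10 0-3 | 11 3-6 | 10 6-8 | 12 8-11 | 11 11-14 | 13 14-16 | 12 16-19 | 11 19-21 | 12 21-23 |
Completion: 10=8  11=21  12=23  13=16
Finish order: 10 → 13 → 11 → 12

13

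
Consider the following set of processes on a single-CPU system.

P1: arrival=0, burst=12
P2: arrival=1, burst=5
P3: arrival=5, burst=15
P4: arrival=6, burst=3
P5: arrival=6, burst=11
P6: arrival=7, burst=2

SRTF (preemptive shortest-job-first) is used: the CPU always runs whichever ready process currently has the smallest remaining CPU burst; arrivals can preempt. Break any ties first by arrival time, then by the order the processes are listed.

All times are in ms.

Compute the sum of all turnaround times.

104

Timeline: | P1 0-1 | P2 1-6 | P4 6-9 | P6 9-11 | P1 11-22 | P5 22-33 | P3 33-48 |
Completion: P1=22  P2=6  P3=48  P4=9  P5=33  P6=11
Turnaround (C−A): P1=22  P2=5  P3=43  P4=3  P5=27  P6=4
Turnaround = completion − arrival: P1=22, P2=5, P3=43, P4=3, P5=27, P6=4
Total turnaround = 22 + 5 + 43 + 3 + 27 + 4 = 104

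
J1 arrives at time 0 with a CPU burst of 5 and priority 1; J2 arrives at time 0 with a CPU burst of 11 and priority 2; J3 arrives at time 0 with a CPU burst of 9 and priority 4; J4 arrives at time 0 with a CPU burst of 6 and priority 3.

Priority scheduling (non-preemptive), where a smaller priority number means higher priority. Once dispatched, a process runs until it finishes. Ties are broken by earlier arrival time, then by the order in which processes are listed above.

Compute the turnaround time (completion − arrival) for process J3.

31

Gantt: | J1 0-5 | J2 5-16 | J4 16-22 | J3 22-31 |
Completion: J1=5  J2=16  J3=31  J4=22
Turnaround(J3) = completion − arrival = 31 − 0 = 31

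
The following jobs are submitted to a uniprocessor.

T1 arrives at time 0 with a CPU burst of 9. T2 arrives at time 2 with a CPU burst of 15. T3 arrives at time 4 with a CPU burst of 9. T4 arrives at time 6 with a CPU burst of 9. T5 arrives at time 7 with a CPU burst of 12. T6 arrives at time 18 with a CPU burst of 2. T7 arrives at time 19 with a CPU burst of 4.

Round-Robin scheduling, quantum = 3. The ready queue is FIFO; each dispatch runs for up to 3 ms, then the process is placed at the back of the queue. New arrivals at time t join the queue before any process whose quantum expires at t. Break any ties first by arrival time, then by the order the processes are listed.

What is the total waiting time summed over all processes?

Gantt: | T1 0-3 | T2 3-6 | T1 6-9 | T3 9-12 | T4 12-15 | T2 15-18 | T5 18-21 | T1 21-24 | T3 24-27 | T4 27-30 | T6 30-32 | T2 32-35 | T7 35-38 | T5 38-41 | T3 41-44 | T4 44-47 | T2 47-50 | T7 50-51 | T5 51-54 | T2 54-57 | T5 57-60 |
Completion: T1=24  T2=57  T3=44  T4=47  T5=60  T6=32  T7=51
Turnaround (C−A): T1=24  T2=55  T3=40  T4=41  T5=53  T6=14  T7=32
Waiting = turnaround − burst: T1=15, T2=40, T3=31, T4=32, T5=41, T6=12, T7=28
Total waiting = 15 + 40 + 31 + 32 + 41 + 12 + 28 = 199

199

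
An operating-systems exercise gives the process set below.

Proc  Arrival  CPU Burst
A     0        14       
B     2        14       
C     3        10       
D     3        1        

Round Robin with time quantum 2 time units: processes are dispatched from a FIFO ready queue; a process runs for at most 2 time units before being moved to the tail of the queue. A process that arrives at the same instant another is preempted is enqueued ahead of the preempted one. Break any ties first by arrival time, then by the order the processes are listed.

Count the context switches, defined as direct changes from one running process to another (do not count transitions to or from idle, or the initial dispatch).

Gantt: | A 0-2 | B 2-4 | A 4-6 | C 6-8 | D 8-9 | B 9-11 | A 11-13 | C 13-15 | B 15-17 | A 17-19 | C 19-21 | B 21-23 | A 23-25 | C 25-27 | B 27-29 | A 29-31 | C 31-33 | B 33-35 | A 35-37 | B 37-39 |
Completion: A=37  B=39  C=33  D=9
Turnaround (C−A): A=37  B=37  C=30  D=6

19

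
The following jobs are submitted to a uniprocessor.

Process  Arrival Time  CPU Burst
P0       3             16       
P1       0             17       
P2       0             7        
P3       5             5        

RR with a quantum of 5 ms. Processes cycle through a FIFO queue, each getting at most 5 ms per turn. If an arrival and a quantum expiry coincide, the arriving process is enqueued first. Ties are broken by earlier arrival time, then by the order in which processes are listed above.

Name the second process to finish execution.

P2

Timeline: | P1 0-5 | P2 5-10 | P0 10-15 | P3 15-20 | P1 20-25 | P2 25-27 | P0 27-32 | P1 32-37 | P0 37-42 | P1 42-44 | P0 44-45 |
Completion: P0=45  P1=44  P2=27  P3=20
Finish order: P3 → P2 → P1 → P0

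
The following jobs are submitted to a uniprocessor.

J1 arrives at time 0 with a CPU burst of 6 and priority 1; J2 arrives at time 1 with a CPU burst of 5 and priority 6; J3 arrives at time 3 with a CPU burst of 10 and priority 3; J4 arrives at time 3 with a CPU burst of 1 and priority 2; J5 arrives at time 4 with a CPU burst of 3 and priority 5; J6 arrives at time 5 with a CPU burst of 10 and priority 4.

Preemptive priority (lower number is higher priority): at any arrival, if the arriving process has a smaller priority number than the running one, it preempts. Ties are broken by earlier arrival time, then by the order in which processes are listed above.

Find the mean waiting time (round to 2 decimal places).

Schedule: | J1 0-6 | J4 6-7 | J3 7-17 | J6 17-27 | J5 27-30 | J2 30-35 |
Completion: J1=6  J2=35  J3=17  J4=7  J5=30  J6=27
Waiting times: J1=0, J2=29, J3=4, J4=3, J5=23, J6=12
Average waiting = (0+29+4+3+23+12) / 6 = 71/6 = 11.83

11.83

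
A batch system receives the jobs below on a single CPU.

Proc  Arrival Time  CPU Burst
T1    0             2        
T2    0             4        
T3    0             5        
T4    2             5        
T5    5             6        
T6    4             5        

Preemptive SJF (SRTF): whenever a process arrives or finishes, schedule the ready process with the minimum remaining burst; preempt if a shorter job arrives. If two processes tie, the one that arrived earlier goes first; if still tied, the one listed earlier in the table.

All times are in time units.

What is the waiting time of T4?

9

Gantt: | T1 0-2 | T2 2-6 | T3 6-11 | T4 11-16 | T6 16-21 | T5 21-27 |
Completion: T1=2  T2=6  T3=11  T4=16  T5=27  T6=21
Turnaround (C−A): T1=2  T2=6  T3=11  T4=14  T5=22  T6=17
Waiting(T4) = turnaround − burst = 14 − 5 = 9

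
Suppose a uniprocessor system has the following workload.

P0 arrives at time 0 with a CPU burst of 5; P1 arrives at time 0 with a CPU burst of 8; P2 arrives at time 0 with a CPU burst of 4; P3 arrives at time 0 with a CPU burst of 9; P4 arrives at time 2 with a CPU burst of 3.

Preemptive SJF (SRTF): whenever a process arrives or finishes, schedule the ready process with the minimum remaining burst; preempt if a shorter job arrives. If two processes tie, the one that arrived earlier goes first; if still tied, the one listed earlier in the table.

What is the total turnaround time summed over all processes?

Timeline: | P2 0-4 | P4 4-7 | P0 7-12 | P1 12-20 | P3 20-29 |
Completion: P0=12  P1=20  P2=4  P3=29  P4=7
Turnaround (C−A): P0=12  P1=20  P2=4  P3=29  P4=5
Turnaround = completion − arrival: P0=12, P1=20, P2=4, P3=29, P4=5
Total turnaround = 12 + 20 + 4 + 29 + 5 = 70

70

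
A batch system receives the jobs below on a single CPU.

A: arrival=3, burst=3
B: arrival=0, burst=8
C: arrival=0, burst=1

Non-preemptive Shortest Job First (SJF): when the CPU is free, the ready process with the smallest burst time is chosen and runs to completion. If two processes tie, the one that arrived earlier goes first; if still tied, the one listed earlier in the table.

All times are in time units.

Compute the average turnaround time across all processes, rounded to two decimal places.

6.33

Schedule: | C 0-1 | B 1-9 | A 9-12 |
Completion: A=12  B=9  C=1
Turnaround times: A=9, B=9, C=1
Average turnaround = (9+9+1) / 3 = 19/3 = 6.33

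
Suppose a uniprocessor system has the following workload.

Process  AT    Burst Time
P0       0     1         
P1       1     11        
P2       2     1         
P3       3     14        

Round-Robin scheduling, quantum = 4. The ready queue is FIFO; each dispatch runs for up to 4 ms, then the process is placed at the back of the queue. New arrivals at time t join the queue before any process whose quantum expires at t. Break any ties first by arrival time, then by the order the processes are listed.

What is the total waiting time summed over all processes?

22

Timeline: | P0 0-1 | P1 1-5 | P2 5-6 | P3 6-10 | P1 10-14 | P3 14-18 | P1 18-21 | P3 21-27 |
Completion: P0=1  P1=21  P2=6  P3=27
Turnaround (C−A): P0=1  P1=20  P2=4  P3=24
Waiting = turnaround − burst: P0=0, P1=9, P2=3, P3=10
Total waiting = 0 + 9 + 3 + 10 = 22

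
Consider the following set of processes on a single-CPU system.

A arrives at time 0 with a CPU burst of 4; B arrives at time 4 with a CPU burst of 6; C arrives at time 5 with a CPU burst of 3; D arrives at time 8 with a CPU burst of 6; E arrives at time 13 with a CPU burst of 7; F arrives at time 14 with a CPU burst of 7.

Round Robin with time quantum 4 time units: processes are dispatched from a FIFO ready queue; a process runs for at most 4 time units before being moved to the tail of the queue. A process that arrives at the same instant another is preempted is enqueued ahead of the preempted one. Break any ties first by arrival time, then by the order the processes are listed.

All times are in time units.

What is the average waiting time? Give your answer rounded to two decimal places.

Schedule: | A 0-4 | B 4-8 | C 8-11 | D 11-15 | B 15-17 | E 17-21 | F 21-25 | D 25-27 | E 27-30 | F 30-33 |
Completion: A=4  B=17  C=11  D=27  E=30  F=33
Turnaround (C−A): A=4  B=13  C=6  D=19  E=17  F=19
Waiting times: A=0, B=7, C=3, D=13, E=10, F=12
Average waiting = (0+7+3+13+10+12) / 6 = 45/6 = 7.50

7.50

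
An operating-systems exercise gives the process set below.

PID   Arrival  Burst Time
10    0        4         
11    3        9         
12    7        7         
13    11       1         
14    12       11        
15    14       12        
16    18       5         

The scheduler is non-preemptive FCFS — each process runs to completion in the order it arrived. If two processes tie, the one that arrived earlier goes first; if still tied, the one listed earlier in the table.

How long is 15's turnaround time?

30

Timeline: | 10 0-4 | 11 4-13 | 12 13-20 | 13 20-21 | 14 21-32 | 15 32-44 | 16 44-49 |
Completion: 10=4  11=13  12=20  13=21  14=32  15=44  16=49
Turnaround(15) = completion − arrival = 44 − 14 = 30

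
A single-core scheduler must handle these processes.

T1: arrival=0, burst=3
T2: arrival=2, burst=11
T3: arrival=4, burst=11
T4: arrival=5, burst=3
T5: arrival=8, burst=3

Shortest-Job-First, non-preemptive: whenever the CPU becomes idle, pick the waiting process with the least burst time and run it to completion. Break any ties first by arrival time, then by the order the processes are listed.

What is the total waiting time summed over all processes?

35

Gantt: | T1 0-3 | T2 3-14 | T4 14-17 | T5 17-20 | T3 20-31 |
Completion: T1=3  T2=14  T3=31  T4=17  T5=20
Turnaround (C−A): T1=3  T2=12  T3=27  T4=12  T5=12
Waiting = turnaround − burst: T1=0, T2=1, T3=16, T4=9, T5=9
Total waiting = 0 + 1 + 16 + 9 + 9 = 35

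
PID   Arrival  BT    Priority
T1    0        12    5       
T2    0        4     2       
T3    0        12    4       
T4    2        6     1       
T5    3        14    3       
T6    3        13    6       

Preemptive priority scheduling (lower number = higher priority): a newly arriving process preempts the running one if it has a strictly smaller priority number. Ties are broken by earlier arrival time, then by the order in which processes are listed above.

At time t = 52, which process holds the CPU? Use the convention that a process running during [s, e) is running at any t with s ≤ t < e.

T6

Timeline: | T2 0-2 | T4 2-8 | T2 8-10 | T5 10-24 | T3 24-36 | T1 36-48 | T6 48-61 |
Completion: T1=48  T2=10  T3=36  T4=8  T5=24  T6=61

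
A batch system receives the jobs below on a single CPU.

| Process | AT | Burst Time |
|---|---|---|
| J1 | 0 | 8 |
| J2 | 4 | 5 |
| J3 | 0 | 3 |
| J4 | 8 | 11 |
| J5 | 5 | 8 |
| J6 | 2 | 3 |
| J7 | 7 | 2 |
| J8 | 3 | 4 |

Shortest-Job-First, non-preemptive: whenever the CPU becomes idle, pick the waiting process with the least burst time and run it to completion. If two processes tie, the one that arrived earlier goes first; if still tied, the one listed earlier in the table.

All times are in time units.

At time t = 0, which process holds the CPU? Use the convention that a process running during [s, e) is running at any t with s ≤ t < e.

Timeline: | J3 0-3 | J6 3-6 | J8 6-10 | J7 10-12 | J2 12-17 | J1 17-25 | J5 25-33 | J4 33-44 |
Completion: J1=25  J2=17  J3=3  J4=44  J5=33  J6=6  J7=12  J8=10

J3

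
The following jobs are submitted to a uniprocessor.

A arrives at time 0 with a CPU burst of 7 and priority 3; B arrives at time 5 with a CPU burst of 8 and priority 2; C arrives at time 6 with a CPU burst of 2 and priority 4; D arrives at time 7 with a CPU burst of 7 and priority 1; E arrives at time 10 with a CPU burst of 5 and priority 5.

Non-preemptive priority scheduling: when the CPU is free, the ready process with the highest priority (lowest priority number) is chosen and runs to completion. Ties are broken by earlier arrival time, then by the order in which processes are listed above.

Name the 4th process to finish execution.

C

Schedule: | A 0-7 | D 7-14 | B 14-22 | C 22-24 | E 24-29 |
Completion: A=7  B=22  C=24  D=14  E=29
Turnaround (C−A): A=7  B=17  C=18  D=7  E=19
Finish order: A → D → B → C → E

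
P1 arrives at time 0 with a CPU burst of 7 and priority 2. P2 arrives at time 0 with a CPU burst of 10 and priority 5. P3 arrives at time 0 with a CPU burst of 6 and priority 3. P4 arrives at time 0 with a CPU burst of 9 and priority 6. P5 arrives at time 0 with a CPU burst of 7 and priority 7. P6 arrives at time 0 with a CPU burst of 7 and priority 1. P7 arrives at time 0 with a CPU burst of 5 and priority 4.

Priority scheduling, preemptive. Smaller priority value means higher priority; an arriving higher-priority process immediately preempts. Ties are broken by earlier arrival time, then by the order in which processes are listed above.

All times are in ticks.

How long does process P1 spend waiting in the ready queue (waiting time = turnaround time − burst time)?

7

Schedule: | P6 0-7 | P1 7-14 | P3 14-20 | P7 20-25 | P2 25-35 | P4 35-44 | P5 44-51 |
Completion: P1=14  P2=35  P3=20  P4=44  P5=51  P6=7  P7=25
Turnaround (C−A): P1=14  P2=35  P3=20  P4=44  P5=51  P6=7  P7=25
Waiting(P1) = turnaround − burst = 14 − 7 = 7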